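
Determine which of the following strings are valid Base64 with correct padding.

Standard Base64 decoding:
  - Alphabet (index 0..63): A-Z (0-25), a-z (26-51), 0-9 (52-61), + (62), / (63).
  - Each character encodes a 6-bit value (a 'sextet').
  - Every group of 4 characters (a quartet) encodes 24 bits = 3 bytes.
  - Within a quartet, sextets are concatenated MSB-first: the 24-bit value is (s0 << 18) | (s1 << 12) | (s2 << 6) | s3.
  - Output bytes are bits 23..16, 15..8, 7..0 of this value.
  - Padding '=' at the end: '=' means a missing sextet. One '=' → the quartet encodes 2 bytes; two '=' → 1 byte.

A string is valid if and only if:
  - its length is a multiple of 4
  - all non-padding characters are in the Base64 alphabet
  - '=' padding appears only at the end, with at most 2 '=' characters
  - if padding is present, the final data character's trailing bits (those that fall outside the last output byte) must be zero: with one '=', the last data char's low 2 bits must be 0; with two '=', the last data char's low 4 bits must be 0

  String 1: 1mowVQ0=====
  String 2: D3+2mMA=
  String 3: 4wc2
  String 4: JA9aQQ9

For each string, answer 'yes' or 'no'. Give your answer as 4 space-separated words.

String 1: '1mowVQ0=====' → invalid (5 pad chars (max 2))
String 2: 'D3+2mMA=' → valid
String 3: '4wc2' → valid
String 4: 'JA9aQQ9' → invalid (len=7 not mult of 4)

Answer: no yes yes no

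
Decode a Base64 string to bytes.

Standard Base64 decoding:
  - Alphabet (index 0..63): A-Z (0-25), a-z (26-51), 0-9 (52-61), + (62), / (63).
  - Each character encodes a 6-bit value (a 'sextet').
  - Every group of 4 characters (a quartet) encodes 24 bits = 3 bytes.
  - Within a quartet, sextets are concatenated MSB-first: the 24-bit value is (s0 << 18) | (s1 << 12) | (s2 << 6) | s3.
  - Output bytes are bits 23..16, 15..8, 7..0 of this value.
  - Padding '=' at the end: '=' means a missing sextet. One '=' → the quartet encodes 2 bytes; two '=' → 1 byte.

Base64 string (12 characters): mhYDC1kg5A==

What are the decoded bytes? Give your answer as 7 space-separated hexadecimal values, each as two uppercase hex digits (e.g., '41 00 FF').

After char 0 ('m'=38): chars_in_quartet=1 acc=0x26 bytes_emitted=0
After char 1 ('h'=33): chars_in_quartet=2 acc=0x9A1 bytes_emitted=0
After char 2 ('Y'=24): chars_in_quartet=3 acc=0x26858 bytes_emitted=0
After char 3 ('D'=3): chars_in_quartet=4 acc=0x9A1603 -> emit 9A 16 03, reset; bytes_emitted=3
After char 4 ('C'=2): chars_in_quartet=1 acc=0x2 bytes_emitted=3
After char 5 ('1'=53): chars_in_quartet=2 acc=0xB5 bytes_emitted=3
After char 6 ('k'=36): chars_in_quartet=3 acc=0x2D64 bytes_emitted=3
After char 7 ('g'=32): chars_in_quartet=4 acc=0xB5920 -> emit 0B 59 20, reset; bytes_emitted=6
After char 8 ('5'=57): chars_in_quartet=1 acc=0x39 bytes_emitted=6
After char 9 ('A'=0): chars_in_quartet=2 acc=0xE40 bytes_emitted=6
Padding '==': partial quartet acc=0xE40 -> emit E4; bytes_emitted=7

Answer: 9A 16 03 0B 59 20 E4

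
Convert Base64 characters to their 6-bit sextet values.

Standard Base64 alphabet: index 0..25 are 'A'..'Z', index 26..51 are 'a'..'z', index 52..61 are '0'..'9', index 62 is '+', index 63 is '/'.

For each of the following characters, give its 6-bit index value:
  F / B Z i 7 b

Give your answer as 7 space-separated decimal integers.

'F': A..Z range, ord('F') − ord('A') = 5
'/': index 63
'B': A..Z range, ord('B') − ord('A') = 1
'Z': A..Z range, ord('Z') − ord('A') = 25
'i': a..z range, 26 + ord('i') − ord('a') = 34
'7': 0..9 range, 52 + ord('7') − ord('0') = 59
'b': a..z range, 26 + ord('b') − ord('a') = 27

Answer: 5 63 1 25 34 59 27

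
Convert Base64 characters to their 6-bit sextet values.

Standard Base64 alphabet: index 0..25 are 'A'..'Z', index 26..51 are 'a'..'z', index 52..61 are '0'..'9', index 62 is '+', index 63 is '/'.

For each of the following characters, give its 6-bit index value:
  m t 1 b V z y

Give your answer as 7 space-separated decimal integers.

Answer: 38 45 53 27 21 51 50

Derivation:
'm': a..z range, 26 + ord('m') − ord('a') = 38
't': a..z range, 26 + ord('t') − ord('a') = 45
'1': 0..9 range, 52 + ord('1') − ord('0') = 53
'b': a..z range, 26 + ord('b') − ord('a') = 27
'V': A..Z range, ord('V') − ord('A') = 21
'z': a..z range, 26 + ord('z') − ord('a') = 51
'y': a..z range, 26 + ord('y') − ord('a') = 50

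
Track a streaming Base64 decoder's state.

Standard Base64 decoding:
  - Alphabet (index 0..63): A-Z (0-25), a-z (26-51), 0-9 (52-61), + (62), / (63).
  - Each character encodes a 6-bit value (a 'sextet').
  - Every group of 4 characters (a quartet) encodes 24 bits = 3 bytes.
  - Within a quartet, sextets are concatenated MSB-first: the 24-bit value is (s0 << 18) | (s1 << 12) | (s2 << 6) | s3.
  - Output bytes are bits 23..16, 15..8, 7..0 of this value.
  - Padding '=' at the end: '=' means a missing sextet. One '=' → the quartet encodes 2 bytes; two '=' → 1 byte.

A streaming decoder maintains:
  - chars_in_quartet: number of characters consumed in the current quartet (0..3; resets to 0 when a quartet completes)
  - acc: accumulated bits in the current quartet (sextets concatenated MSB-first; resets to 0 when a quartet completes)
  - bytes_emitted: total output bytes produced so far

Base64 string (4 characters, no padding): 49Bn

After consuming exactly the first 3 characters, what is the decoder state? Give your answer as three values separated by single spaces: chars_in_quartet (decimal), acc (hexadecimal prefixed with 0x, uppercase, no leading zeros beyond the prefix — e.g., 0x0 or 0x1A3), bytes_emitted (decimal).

Answer: 3 0x38F41 0

Derivation:
After char 0 ('4'=56): chars_in_quartet=1 acc=0x38 bytes_emitted=0
After char 1 ('9'=61): chars_in_quartet=2 acc=0xE3D bytes_emitted=0
After char 2 ('B'=1): chars_in_quartet=3 acc=0x38F41 bytes_emitted=0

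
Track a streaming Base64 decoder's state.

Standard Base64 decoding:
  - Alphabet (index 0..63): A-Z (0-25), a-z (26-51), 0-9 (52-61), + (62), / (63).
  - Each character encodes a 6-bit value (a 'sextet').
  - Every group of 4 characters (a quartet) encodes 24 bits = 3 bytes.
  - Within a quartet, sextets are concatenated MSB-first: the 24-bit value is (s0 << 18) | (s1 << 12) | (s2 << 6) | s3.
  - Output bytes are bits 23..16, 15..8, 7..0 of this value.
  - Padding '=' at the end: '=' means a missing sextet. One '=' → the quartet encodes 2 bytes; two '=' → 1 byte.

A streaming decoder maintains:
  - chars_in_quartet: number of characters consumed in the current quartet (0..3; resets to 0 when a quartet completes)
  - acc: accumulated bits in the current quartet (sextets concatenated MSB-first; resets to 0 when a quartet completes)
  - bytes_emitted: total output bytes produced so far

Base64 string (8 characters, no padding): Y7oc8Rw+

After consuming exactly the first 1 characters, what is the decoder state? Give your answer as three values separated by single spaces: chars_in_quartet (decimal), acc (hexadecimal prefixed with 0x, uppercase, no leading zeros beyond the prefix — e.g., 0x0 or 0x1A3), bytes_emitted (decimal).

Answer: 1 0x18 0

Derivation:
After char 0 ('Y'=24): chars_in_quartet=1 acc=0x18 bytes_emitted=0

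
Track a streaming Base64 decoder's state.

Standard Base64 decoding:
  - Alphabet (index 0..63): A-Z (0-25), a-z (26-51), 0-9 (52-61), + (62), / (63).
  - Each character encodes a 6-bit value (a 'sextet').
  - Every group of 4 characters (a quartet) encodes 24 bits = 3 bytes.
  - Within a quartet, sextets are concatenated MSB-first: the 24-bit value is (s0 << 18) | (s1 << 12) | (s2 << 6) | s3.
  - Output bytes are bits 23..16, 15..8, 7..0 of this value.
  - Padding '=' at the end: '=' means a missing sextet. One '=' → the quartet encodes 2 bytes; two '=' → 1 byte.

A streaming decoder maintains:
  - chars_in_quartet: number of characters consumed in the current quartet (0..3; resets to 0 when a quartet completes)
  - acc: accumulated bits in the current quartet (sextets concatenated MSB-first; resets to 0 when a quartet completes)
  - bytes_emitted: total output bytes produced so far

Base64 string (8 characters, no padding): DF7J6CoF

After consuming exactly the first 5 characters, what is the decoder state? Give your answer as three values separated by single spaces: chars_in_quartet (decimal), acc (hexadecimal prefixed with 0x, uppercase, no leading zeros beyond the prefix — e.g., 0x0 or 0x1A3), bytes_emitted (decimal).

After char 0 ('D'=3): chars_in_quartet=1 acc=0x3 bytes_emitted=0
After char 1 ('F'=5): chars_in_quartet=2 acc=0xC5 bytes_emitted=0
After char 2 ('7'=59): chars_in_quartet=3 acc=0x317B bytes_emitted=0
After char 3 ('J'=9): chars_in_quartet=4 acc=0xC5EC9 -> emit 0C 5E C9, reset; bytes_emitted=3
After char 4 ('6'=58): chars_in_quartet=1 acc=0x3A bytes_emitted=3

Answer: 1 0x3A 3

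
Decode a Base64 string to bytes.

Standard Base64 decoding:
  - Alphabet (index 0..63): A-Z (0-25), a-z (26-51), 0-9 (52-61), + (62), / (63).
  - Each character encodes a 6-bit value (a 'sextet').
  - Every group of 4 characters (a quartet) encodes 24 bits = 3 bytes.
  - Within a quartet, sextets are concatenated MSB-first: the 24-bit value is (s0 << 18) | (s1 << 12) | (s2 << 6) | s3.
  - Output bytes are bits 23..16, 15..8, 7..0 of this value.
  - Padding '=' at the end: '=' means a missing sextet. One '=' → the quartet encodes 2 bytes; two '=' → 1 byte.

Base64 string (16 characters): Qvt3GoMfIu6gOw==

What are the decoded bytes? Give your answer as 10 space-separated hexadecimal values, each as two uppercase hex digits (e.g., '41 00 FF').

Answer: 42 FB 77 1A 83 1F 22 EE A0 3B

Derivation:
After char 0 ('Q'=16): chars_in_quartet=1 acc=0x10 bytes_emitted=0
After char 1 ('v'=47): chars_in_quartet=2 acc=0x42F bytes_emitted=0
After char 2 ('t'=45): chars_in_quartet=3 acc=0x10BED bytes_emitted=0
After char 3 ('3'=55): chars_in_quartet=4 acc=0x42FB77 -> emit 42 FB 77, reset; bytes_emitted=3
After char 4 ('G'=6): chars_in_quartet=1 acc=0x6 bytes_emitted=3
After char 5 ('o'=40): chars_in_quartet=2 acc=0x1A8 bytes_emitted=3
After char 6 ('M'=12): chars_in_quartet=3 acc=0x6A0C bytes_emitted=3
After char 7 ('f'=31): chars_in_quartet=4 acc=0x1A831F -> emit 1A 83 1F, reset; bytes_emitted=6
After char 8 ('I'=8): chars_in_quartet=1 acc=0x8 bytes_emitted=6
After char 9 ('u'=46): chars_in_quartet=2 acc=0x22E bytes_emitted=6
After char 10 ('6'=58): chars_in_quartet=3 acc=0x8BBA bytes_emitted=6
After char 11 ('g'=32): chars_in_quartet=4 acc=0x22EEA0 -> emit 22 EE A0, reset; bytes_emitted=9
After char 12 ('O'=14): chars_in_quartet=1 acc=0xE bytes_emitted=9
After char 13 ('w'=48): chars_in_quartet=2 acc=0x3B0 bytes_emitted=9
Padding '==': partial quartet acc=0x3B0 -> emit 3B; bytes_emitted=10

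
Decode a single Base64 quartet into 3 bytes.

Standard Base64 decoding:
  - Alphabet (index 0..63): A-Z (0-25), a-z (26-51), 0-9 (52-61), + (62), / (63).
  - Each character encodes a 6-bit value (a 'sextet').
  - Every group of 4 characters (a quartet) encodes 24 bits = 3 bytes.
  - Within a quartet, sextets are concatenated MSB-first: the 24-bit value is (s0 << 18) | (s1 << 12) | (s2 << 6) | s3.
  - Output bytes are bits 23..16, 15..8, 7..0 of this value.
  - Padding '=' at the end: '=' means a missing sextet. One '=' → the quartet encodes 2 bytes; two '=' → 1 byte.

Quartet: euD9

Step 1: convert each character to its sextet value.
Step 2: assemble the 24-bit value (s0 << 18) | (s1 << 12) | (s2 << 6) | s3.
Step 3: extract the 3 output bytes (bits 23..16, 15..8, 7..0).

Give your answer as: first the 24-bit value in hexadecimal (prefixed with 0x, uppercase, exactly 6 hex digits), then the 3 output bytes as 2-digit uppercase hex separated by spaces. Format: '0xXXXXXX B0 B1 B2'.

Sextets: e=30, u=46, D=3, 9=61
24-bit: (30<<18) | (46<<12) | (3<<6) | 61
      = 0x780000 | 0x02E000 | 0x0000C0 | 0x00003D
      = 0x7AE0FD
Bytes: (v>>16)&0xFF=7A, (v>>8)&0xFF=E0, v&0xFF=FD

Answer: 0x7AE0FD 7A E0 FD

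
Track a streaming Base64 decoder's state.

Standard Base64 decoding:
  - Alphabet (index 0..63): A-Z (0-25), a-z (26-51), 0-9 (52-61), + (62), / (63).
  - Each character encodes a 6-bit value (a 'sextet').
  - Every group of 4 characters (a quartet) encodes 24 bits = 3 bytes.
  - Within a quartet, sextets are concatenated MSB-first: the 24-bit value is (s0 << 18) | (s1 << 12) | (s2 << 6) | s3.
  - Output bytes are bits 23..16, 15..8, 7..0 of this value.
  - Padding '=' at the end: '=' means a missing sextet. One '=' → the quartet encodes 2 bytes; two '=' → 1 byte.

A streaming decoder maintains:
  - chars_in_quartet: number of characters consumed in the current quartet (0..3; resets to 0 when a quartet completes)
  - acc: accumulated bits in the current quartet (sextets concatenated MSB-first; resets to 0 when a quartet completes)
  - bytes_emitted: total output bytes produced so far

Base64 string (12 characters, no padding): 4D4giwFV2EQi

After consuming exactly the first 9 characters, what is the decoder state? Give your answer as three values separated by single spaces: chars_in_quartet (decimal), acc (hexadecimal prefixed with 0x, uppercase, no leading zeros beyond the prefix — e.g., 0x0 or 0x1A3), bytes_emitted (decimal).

After char 0 ('4'=56): chars_in_quartet=1 acc=0x38 bytes_emitted=0
After char 1 ('D'=3): chars_in_quartet=2 acc=0xE03 bytes_emitted=0
After char 2 ('4'=56): chars_in_quartet=3 acc=0x380F8 bytes_emitted=0
After char 3 ('g'=32): chars_in_quartet=4 acc=0xE03E20 -> emit E0 3E 20, reset; bytes_emitted=3
After char 4 ('i'=34): chars_in_quartet=1 acc=0x22 bytes_emitted=3
After char 5 ('w'=48): chars_in_quartet=2 acc=0x8B0 bytes_emitted=3
After char 6 ('F'=5): chars_in_quartet=3 acc=0x22C05 bytes_emitted=3
After char 7 ('V'=21): chars_in_quartet=4 acc=0x8B0155 -> emit 8B 01 55, reset; bytes_emitted=6
After char 8 ('2'=54): chars_in_quartet=1 acc=0x36 bytes_emitted=6

Answer: 1 0x36 6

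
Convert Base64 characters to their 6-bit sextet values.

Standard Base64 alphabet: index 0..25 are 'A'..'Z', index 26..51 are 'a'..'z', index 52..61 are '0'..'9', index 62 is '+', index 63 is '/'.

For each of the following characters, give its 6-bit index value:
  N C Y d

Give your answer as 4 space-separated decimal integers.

'N': A..Z range, ord('N') − ord('A') = 13
'C': A..Z range, ord('C') − ord('A') = 2
'Y': A..Z range, ord('Y') − ord('A') = 24
'd': a..z range, 26 + ord('d') − ord('a') = 29

Answer: 13 2 24 29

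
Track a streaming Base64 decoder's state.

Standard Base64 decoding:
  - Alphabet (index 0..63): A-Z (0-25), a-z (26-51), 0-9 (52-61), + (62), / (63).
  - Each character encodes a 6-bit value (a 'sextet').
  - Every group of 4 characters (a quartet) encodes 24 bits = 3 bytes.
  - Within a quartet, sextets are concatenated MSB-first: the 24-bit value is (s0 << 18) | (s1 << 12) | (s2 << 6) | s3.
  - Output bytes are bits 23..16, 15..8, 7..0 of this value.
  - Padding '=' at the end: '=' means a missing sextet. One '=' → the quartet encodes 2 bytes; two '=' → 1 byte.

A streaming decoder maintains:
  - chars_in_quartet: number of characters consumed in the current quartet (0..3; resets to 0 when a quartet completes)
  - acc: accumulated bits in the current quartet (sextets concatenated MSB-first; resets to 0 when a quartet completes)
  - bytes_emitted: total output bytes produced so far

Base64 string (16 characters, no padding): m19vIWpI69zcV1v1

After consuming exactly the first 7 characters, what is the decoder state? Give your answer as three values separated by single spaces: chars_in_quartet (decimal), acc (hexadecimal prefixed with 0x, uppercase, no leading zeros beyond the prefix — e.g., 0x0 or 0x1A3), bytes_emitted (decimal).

After char 0 ('m'=38): chars_in_quartet=1 acc=0x26 bytes_emitted=0
After char 1 ('1'=53): chars_in_quartet=2 acc=0x9B5 bytes_emitted=0
After char 2 ('9'=61): chars_in_quartet=3 acc=0x26D7D bytes_emitted=0
After char 3 ('v'=47): chars_in_quartet=4 acc=0x9B5F6F -> emit 9B 5F 6F, reset; bytes_emitted=3
After char 4 ('I'=8): chars_in_quartet=1 acc=0x8 bytes_emitted=3
After char 5 ('W'=22): chars_in_quartet=2 acc=0x216 bytes_emitted=3
After char 6 ('p'=41): chars_in_quartet=3 acc=0x85A9 bytes_emitted=3

Answer: 3 0x85A9 3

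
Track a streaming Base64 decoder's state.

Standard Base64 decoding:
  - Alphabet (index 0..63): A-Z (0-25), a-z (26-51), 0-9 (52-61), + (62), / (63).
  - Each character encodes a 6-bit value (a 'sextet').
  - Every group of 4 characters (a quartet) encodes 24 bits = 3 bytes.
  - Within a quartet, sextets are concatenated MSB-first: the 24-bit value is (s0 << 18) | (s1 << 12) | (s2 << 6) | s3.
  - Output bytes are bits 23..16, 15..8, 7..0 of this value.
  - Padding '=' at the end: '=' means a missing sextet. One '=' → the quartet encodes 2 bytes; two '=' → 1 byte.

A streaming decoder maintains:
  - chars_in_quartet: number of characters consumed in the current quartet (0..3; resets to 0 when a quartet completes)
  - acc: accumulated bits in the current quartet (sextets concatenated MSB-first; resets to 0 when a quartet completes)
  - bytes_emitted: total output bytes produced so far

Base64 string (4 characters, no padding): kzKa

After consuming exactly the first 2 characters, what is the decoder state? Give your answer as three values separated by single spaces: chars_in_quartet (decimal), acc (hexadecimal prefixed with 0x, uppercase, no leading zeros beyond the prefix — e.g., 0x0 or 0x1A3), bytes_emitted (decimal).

Answer: 2 0x933 0

Derivation:
After char 0 ('k'=36): chars_in_quartet=1 acc=0x24 bytes_emitted=0
After char 1 ('z'=51): chars_in_quartet=2 acc=0x933 bytes_emitted=0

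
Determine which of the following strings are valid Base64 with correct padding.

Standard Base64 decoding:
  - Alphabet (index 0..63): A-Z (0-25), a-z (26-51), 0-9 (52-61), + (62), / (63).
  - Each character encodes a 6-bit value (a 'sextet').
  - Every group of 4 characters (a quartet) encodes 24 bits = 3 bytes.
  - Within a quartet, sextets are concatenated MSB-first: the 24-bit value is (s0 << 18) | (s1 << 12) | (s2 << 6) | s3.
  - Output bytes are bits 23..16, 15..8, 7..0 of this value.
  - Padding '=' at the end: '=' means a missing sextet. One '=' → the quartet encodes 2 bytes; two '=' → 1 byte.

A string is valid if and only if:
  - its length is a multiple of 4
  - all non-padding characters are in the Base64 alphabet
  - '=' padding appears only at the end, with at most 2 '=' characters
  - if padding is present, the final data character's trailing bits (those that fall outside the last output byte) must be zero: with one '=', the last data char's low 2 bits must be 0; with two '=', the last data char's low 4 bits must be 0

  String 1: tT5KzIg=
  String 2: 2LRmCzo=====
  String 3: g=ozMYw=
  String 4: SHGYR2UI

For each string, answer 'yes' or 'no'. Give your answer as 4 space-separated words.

Answer: yes no no yes

Derivation:
String 1: 'tT5KzIg=' → valid
String 2: '2LRmCzo=====' → invalid (5 pad chars (max 2))
String 3: 'g=ozMYw=' → invalid (bad char(s): ['=']; '=' in middle)
String 4: 'SHGYR2UI' → valid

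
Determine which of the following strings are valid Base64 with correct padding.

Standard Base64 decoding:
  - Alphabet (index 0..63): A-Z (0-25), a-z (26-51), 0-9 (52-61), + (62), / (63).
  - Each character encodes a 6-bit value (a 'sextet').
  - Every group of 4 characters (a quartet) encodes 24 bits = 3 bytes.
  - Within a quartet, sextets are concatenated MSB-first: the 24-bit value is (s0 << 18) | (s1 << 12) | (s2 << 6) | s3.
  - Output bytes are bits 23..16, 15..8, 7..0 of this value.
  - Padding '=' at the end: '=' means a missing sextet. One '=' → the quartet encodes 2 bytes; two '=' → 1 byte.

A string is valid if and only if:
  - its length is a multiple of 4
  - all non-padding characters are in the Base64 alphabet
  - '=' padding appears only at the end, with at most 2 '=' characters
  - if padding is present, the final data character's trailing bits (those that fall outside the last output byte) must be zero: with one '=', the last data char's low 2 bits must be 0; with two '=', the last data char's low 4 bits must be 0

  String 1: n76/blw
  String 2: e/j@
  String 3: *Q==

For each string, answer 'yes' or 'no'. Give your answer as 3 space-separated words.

String 1: 'n76/blw' → invalid (len=7 not mult of 4)
String 2: 'e/j@' → invalid (bad char(s): ['@'])
String 3: '*Q==' → invalid (bad char(s): ['*'])

Answer: no no no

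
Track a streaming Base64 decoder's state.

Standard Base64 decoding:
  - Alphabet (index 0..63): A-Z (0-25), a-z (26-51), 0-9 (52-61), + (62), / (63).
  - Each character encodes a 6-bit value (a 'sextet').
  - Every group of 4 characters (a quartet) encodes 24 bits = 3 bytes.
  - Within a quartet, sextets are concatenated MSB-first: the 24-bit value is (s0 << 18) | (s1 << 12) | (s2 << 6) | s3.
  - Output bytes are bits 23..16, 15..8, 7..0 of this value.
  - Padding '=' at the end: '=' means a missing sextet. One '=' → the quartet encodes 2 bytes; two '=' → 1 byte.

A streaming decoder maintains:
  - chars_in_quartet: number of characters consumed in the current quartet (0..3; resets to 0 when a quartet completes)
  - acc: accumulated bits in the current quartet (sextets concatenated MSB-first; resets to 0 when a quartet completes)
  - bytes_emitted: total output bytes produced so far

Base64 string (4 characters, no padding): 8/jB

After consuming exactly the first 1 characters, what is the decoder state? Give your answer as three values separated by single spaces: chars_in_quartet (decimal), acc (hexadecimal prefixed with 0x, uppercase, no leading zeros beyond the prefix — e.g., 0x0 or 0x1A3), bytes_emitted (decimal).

After char 0 ('8'=60): chars_in_quartet=1 acc=0x3C bytes_emitted=0

Answer: 1 0x3C 0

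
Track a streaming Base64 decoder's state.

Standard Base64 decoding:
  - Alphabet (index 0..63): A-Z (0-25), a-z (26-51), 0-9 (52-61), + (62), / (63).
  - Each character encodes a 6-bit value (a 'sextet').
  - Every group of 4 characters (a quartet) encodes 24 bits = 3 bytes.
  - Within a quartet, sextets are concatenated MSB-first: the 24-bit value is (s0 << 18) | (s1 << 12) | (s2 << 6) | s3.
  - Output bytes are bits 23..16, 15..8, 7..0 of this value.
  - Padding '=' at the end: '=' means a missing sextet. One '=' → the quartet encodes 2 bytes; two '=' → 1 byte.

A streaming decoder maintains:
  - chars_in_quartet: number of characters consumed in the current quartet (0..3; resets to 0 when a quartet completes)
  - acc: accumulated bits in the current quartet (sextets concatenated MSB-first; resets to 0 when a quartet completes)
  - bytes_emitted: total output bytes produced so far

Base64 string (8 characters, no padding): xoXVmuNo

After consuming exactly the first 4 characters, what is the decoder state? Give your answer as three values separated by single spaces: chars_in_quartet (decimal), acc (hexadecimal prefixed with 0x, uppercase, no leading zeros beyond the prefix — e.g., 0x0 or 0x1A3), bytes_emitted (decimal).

Answer: 0 0x0 3

Derivation:
After char 0 ('x'=49): chars_in_quartet=1 acc=0x31 bytes_emitted=0
After char 1 ('o'=40): chars_in_quartet=2 acc=0xC68 bytes_emitted=0
After char 2 ('X'=23): chars_in_quartet=3 acc=0x31A17 bytes_emitted=0
After char 3 ('V'=21): chars_in_quartet=4 acc=0xC685D5 -> emit C6 85 D5, reset; bytes_emitted=3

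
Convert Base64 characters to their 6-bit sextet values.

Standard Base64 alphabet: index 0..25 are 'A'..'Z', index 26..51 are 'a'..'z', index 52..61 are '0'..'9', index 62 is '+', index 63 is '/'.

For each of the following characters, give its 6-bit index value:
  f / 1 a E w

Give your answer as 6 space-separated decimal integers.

'f': a..z range, 26 + ord('f') − ord('a') = 31
'/': index 63
'1': 0..9 range, 52 + ord('1') − ord('0') = 53
'a': a..z range, 26 + ord('a') − ord('a') = 26
'E': A..Z range, ord('E') − ord('A') = 4
'w': a..z range, 26 + ord('w') − ord('a') = 48

Answer: 31 63 53 26 4 48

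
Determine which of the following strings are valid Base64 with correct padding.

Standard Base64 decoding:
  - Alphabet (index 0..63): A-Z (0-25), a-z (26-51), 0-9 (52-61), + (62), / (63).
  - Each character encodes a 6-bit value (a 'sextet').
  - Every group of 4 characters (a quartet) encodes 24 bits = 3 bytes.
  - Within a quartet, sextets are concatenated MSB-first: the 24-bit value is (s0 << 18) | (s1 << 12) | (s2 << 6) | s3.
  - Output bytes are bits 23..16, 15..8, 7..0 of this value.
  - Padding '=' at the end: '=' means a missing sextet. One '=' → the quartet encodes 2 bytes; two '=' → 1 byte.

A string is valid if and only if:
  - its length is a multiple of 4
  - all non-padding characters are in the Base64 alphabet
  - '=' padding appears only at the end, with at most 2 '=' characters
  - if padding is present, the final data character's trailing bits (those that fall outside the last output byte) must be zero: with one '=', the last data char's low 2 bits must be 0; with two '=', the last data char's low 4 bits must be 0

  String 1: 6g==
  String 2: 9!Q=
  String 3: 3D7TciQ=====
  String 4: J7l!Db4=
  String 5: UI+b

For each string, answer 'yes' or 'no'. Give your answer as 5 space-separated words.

Answer: yes no no no yes

Derivation:
String 1: '6g==' → valid
String 2: '9!Q=' → invalid (bad char(s): ['!'])
String 3: '3D7TciQ=====' → invalid (5 pad chars (max 2))
String 4: 'J7l!Db4=' → invalid (bad char(s): ['!'])
String 5: 'UI+b' → valid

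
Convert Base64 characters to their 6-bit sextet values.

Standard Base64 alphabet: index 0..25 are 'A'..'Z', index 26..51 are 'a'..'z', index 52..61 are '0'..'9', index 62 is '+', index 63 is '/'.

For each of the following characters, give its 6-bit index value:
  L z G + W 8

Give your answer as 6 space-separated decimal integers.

'L': A..Z range, ord('L') − ord('A') = 11
'z': a..z range, 26 + ord('z') − ord('a') = 51
'G': A..Z range, ord('G') − ord('A') = 6
'+': index 62
'W': A..Z range, ord('W') − ord('A') = 22
'8': 0..9 range, 52 + ord('8') − ord('0') = 60

Answer: 11 51 6 62 22 60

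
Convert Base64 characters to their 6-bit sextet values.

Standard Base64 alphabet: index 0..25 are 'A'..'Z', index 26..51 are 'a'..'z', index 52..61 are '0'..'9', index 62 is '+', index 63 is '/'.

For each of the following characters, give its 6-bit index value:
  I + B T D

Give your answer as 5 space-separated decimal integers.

'I': A..Z range, ord('I') − ord('A') = 8
'+': index 62
'B': A..Z range, ord('B') − ord('A') = 1
'T': A..Z range, ord('T') − ord('A') = 19
'D': A..Z range, ord('D') − ord('A') = 3

Answer: 8 62 1 19 3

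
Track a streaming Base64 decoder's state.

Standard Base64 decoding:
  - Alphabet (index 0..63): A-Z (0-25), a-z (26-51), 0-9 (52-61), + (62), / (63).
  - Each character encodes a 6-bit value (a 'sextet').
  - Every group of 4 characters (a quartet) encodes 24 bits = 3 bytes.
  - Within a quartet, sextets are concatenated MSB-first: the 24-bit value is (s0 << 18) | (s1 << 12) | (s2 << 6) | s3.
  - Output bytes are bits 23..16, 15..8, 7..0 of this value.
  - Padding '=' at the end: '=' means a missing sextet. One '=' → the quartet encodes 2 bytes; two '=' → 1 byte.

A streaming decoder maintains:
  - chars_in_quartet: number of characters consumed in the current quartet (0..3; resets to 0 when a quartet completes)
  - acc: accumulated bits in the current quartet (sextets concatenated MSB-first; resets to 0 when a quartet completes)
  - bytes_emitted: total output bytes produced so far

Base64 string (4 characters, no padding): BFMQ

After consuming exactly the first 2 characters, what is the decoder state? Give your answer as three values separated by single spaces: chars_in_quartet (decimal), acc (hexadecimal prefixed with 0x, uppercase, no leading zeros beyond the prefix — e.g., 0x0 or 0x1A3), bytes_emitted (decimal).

Answer: 2 0x45 0

Derivation:
After char 0 ('B'=1): chars_in_quartet=1 acc=0x1 bytes_emitted=0
After char 1 ('F'=5): chars_in_quartet=2 acc=0x45 bytes_emitted=0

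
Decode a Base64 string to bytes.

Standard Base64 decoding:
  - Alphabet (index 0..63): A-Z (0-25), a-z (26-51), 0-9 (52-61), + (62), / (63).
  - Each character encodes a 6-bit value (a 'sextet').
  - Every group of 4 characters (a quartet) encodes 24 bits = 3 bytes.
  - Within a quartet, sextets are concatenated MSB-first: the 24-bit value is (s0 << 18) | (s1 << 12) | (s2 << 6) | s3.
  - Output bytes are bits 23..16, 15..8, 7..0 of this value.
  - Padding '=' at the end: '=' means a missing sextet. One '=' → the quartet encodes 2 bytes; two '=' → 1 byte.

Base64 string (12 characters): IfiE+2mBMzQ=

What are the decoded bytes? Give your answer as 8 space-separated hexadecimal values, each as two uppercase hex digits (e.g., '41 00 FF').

Answer: 21 F8 84 FB 69 81 33 34

Derivation:
After char 0 ('I'=8): chars_in_quartet=1 acc=0x8 bytes_emitted=0
After char 1 ('f'=31): chars_in_quartet=2 acc=0x21F bytes_emitted=0
After char 2 ('i'=34): chars_in_quartet=3 acc=0x87E2 bytes_emitted=0
After char 3 ('E'=4): chars_in_quartet=4 acc=0x21F884 -> emit 21 F8 84, reset; bytes_emitted=3
After char 4 ('+'=62): chars_in_quartet=1 acc=0x3E bytes_emitted=3
After char 5 ('2'=54): chars_in_quartet=2 acc=0xFB6 bytes_emitted=3
After char 6 ('m'=38): chars_in_quartet=3 acc=0x3EDA6 bytes_emitted=3
After char 7 ('B'=1): chars_in_quartet=4 acc=0xFB6981 -> emit FB 69 81, reset; bytes_emitted=6
After char 8 ('M'=12): chars_in_quartet=1 acc=0xC bytes_emitted=6
After char 9 ('z'=51): chars_in_quartet=2 acc=0x333 bytes_emitted=6
After char 10 ('Q'=16): chars_in_quartet=3 acc=0xCCD0 bytes_emitted=6
Padding '=': partial quartet acc=0xCCD0 -> emit 33 34; bytes_emitted=8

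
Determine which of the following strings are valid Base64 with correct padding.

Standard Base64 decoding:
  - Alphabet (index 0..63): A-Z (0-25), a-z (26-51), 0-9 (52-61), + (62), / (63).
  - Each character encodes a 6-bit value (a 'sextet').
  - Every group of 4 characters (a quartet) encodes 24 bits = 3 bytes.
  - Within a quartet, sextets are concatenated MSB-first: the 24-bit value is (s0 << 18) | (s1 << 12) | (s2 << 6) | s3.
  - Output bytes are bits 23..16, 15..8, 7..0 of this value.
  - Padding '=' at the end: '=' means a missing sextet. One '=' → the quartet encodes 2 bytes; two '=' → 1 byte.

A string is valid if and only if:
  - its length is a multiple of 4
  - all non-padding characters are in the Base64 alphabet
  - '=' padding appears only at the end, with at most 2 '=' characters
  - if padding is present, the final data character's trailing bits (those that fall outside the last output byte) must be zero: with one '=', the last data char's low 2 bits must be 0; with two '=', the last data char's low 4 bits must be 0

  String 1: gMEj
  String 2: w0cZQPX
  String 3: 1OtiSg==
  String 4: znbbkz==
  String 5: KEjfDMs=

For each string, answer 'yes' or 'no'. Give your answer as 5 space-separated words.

String 1: 'gMEj' → valid
String 2: 'w0cZQPX' → invalid (len=7 not mult of 4)
String 3: '1OtiSg==' → valid
String 4: 'znbbkz==' → invalid (bad trailing bits)
String 5: 'KEjfDMs=' → valid

Answer: yes no yes no yes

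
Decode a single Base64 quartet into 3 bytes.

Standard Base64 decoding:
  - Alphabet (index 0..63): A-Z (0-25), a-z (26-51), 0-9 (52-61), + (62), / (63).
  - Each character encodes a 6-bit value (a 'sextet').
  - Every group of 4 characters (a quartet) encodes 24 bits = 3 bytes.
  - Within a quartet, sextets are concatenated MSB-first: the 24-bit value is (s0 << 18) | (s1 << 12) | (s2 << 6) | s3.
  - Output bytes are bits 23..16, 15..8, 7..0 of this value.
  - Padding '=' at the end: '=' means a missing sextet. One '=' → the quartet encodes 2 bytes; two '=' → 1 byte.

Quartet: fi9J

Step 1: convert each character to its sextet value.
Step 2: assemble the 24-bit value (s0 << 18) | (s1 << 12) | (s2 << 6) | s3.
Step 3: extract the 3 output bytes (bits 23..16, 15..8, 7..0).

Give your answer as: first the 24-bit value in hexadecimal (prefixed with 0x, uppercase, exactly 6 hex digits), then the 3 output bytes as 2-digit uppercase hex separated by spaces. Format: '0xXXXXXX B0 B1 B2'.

Answer: 0x7E2F49 7E 2F 49

Derivation:
Sextets: f=31, i=34, 9=61, J=9
24-bit: (31<<18) | (34<<12) | (61<<6) | 9
      = 0x7C0000 | 0x022000 | 0x000F40 | 0x000009
      = 0x7E2F49
Bytes: (v>>16)&0xFF=7E, (v>>8)&0xFF=2F, v&0xFF=49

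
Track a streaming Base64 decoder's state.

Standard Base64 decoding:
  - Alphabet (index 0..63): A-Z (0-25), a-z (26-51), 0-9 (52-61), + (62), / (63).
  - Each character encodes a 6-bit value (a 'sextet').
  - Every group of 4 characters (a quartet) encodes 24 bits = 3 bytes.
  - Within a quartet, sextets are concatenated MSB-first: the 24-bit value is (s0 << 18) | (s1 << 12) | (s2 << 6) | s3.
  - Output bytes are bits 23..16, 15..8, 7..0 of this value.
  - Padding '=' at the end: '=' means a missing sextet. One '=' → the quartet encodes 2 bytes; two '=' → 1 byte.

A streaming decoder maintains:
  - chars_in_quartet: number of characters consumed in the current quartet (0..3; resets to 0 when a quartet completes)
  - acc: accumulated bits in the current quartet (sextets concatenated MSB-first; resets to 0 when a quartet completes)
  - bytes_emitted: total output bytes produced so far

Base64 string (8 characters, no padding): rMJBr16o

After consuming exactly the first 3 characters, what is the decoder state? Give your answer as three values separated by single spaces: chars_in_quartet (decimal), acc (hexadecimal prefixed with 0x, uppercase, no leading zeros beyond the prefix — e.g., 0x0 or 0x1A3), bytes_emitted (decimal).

After char 0 ('r'=43): chars_in_quartet=1 acc=0x2B bytes_emitted=0
After char 1 ('M'=12): chars_in_quartet=2 acc=0xACC bytes_emitted=0
After char 2 ('J'=9): chars_in_quartet=3 acc=0x2B309 bytes_emitted=0

Answer: 3 0x2B309 0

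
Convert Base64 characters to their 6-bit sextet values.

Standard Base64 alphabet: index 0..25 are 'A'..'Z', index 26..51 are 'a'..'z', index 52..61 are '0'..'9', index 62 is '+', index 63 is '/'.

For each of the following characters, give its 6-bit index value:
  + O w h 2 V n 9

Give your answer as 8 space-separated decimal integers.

'+': index 62
'O': A..Z range, ord('O') − ord('A') = 14
'w': a..z range, 26 + ord('w') − ord('a') = 48
'h': a..z range, 26 + ord('h') − ord('a') = 33
'2': 0..9 range, 52 + ord('2') − ord('0') = 54
'V': A..Z range, ord('V') − ord('A') = 21
'n': a..z range, 26 + ord('n') − ord('a') = 39
'9': 0..9 range, 52 + ord('9') − ord('0') = 61

Answer: 62 14 48 33 54 21 39 61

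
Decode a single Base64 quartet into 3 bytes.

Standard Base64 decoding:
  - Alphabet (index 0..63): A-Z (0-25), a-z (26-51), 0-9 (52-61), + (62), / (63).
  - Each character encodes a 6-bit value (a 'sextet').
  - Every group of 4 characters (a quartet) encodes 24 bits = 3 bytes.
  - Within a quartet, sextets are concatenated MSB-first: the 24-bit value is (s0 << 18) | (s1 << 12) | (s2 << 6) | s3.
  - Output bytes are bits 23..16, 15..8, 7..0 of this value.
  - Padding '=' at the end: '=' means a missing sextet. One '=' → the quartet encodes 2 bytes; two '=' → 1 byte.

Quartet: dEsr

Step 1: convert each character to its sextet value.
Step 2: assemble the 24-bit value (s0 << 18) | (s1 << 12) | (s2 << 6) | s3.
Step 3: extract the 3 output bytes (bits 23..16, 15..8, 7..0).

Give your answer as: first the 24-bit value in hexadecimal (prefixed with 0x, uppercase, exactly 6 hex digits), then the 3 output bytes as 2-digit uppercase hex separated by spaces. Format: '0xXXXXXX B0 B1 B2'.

Answer: 0x744B2B 74 4B 2B

Derivation:
Sextets: d=29, E=4, s=44, r=43
24-bit: (29<<18) | (4<<12) | (44<<6) | 43
      = 0x740000 | 0x004000 | 0x000B00 | 0x00002B
      = 0x744B2B
Bytes: (v>>16)&0xFF=74, (v>>8)&0xFF=4B, v&0xFF=2B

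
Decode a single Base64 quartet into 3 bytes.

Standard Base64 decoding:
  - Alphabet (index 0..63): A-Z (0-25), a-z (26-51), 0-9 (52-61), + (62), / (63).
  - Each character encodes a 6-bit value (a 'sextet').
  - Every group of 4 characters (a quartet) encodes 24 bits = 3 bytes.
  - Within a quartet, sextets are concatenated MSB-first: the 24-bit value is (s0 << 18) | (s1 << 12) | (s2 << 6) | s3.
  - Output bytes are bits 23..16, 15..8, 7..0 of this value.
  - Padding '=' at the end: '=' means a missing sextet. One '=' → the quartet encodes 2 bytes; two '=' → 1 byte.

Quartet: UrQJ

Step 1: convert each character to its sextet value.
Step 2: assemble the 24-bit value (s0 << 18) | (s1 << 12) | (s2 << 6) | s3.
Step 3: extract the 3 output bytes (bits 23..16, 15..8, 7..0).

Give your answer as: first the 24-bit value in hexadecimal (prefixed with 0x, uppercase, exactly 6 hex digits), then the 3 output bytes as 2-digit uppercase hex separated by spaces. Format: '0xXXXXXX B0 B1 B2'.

Sextets: U=20, r=43, Q=16, J=9
24-bit: (20<<18) | (43<<12) | (16<<6) | 9
      = 0x500000 | 0x02B000 | 0x000400 | 0x000009
      = 0x52B409
Bytes: (v>>16)&0xFF=52, (v>>8)&0xFF=B4, v&0xFF=09

Answer: 0x52B409 52 B4 09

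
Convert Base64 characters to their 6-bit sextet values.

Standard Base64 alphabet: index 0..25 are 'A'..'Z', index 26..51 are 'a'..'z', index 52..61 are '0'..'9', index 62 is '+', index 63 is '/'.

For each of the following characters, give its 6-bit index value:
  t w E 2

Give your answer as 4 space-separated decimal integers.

Answer: 45 48 4 54

Derivation:
't': a..z range, 26 + ord('t') − ord('a') = 45
'w': a..z range, 26 + ord('w') − ord('a') = 48
'E': A..Z range, ord('E') − ord('A') = 4
'2': 0..9 range, 52 + ord('2') − ord('0') = 54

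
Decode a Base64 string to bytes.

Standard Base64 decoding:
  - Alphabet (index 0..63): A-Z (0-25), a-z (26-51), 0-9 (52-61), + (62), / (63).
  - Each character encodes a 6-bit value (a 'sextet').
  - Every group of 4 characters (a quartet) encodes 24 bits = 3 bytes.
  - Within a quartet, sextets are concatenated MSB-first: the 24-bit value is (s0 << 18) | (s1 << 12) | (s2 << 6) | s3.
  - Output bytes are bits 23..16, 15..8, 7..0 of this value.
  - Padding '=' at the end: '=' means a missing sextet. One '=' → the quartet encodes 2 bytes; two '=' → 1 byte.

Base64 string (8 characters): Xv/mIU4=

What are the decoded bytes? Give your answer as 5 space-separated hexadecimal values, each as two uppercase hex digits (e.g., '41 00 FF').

Answer: 5E FF E6 21 4E

Derivation:
After char 0 ('X'=23): chars_in_quartet=1 acc=0x17 bytes_emitted=0
After char 1 ('v'=47): chars_in_quartet=2 acc=0x5EF bytes_emitted=0
After char 2 ('/'=63): chars_in_quartet=3 acc=0x17BFF bytes_emitted=0
After char 3 ('m'=38): chars_in_quartet=4 acc=0x5EFFE6 -> emit 5E FF E6, reset; bytes_emitted=3
After char 4 ('I'=8): chars_in_quartet=1 acc=0x8 bytes_emitted=3
After char 5 ('U'=20): chars_in_quartet=2 acc=0x214 bytes_emitted=3
After char 6 ('4'=56): chars_in_quartet=3 acc=0x8538 bytes_emitted=3
Padding '=': partial quartet acc=0x8538 -> emit 21 4E; bytes_emitted=5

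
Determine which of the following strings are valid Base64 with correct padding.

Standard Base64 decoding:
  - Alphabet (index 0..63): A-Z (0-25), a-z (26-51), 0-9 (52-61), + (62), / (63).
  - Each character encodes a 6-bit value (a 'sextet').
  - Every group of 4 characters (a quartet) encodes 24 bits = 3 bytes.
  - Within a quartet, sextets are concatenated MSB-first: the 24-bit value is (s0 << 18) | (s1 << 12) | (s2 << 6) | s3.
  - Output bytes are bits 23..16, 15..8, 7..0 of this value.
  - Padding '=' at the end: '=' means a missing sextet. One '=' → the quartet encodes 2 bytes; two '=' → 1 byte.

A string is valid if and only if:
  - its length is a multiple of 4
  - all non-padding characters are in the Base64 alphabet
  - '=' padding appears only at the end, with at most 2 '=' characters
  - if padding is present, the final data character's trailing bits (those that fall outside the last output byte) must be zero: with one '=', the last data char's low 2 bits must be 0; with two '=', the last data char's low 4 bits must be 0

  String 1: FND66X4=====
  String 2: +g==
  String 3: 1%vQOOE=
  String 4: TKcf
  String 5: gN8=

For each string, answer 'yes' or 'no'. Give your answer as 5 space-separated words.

String 1: 'FND66X4=====' → invalid (5 pad chars (max 2))
String 2: '+g==' → valid
String 3: '1%vQOOE=' → invalid (bad char(s): ['%'])
String 4: 'TKcf' → valid
String 5: 'gN8=' → valid

Answer: no yes no yes yes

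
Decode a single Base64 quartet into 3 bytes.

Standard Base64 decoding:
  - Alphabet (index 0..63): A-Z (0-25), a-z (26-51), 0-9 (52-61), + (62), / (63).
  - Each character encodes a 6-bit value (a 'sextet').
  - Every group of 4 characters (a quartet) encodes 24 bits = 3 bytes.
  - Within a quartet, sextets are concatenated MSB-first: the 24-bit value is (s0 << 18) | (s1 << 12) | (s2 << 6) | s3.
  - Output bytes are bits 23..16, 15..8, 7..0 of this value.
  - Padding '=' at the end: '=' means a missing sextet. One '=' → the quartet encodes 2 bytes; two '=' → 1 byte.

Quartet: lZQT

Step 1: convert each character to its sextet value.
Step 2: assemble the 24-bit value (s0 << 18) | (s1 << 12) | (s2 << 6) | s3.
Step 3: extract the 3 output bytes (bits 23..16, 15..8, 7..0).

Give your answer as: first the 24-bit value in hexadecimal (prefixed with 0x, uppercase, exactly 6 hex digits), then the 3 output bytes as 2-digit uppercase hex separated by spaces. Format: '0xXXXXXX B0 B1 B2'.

Sextets: l=37, Z=25, Q=16, T=19
24-bit: (37<<18) | (25<<12) | (16<<6) | 19
      = 0x940000 | 0x019000 | 0x000400 | 0x000013
      = 0x959413
Bytes: (v>>16)&0xFF=95, (v>>8)&0xFF=94, v&0xFF=13

Answer: 0x959413 95 94 13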